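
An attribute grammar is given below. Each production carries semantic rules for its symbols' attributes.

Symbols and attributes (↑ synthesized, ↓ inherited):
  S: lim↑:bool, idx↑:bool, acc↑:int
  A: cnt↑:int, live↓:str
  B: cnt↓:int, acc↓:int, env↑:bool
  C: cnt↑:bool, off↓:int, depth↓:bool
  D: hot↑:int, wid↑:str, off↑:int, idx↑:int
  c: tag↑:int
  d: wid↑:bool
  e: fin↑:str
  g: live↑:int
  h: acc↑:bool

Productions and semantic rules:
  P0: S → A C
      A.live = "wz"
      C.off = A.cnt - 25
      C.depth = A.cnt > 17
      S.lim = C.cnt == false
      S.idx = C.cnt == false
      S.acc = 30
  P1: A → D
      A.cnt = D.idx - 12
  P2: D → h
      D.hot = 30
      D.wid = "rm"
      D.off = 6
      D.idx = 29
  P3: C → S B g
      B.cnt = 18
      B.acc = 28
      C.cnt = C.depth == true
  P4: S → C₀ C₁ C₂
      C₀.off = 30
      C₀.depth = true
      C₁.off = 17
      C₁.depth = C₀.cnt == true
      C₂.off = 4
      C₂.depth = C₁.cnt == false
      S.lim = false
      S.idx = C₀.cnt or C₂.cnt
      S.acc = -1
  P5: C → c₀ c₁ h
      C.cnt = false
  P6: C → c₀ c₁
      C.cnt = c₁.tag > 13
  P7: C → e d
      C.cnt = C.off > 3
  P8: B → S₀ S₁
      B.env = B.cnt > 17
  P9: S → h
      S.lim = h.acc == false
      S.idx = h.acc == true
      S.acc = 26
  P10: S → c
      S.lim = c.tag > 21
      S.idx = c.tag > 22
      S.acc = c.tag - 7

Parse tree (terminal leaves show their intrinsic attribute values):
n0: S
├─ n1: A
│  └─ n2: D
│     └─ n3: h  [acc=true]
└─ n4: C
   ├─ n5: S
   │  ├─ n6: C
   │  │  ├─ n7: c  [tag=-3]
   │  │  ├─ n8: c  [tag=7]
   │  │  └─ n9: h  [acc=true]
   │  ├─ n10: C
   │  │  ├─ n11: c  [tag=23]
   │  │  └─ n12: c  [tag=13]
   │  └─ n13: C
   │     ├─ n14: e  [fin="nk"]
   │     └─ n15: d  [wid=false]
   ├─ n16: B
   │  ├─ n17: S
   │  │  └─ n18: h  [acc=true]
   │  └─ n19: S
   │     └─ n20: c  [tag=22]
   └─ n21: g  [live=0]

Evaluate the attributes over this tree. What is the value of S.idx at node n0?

1. n1.live = "wz"  ["wz"]
2. n3.acc = true  [terminal]
3. n2.hot = 30  [30]
4. n2.wid = "rm"  ["rm"]
5. n2.off = 6  [6]
6. n2.idx = 29  [29]
7. n1.cnt = 17  [D.idx - 12]
8. n4.off = -8  [A.cnt - 25]
9. n4.depth = false  [A.cnt > 17]
10. n6.off = 30  [30]
11. n6.depth = true  [true]
12. n7.tag = -3  [terminal]
13. n8.tag = 7  [terminal]
14. n9.acc = true  [terminal]
15. n6.cnt = false  [false]
16. n10.off = 17  [17]
17. n10.depth = false  [C₀.cnt == true]
18. n11.tag = 23  [terminal]
19. n12.tag = 13  [terminal]
20. n10.cnt = false  [c₁.tag > 13]
21. n13.off = 4  [4]
22. n13.depth = true  [C₁.cnt == false]
23. n14.fin = "nk"  [terminal]
24. n15.wid = false  [terminal]
25. n13.cnt = true  [C.off > 3]
26. n5.lim = false  [false]
27. n5.idx = true  [C₀.cnt or C₂.cnt]
28. n5.acc = -1  [-1]
29. n16.cnt = 18  [18]
30. n16.acc = 28  [28]
31. n18.acc = true  [terminal]
32. n17.lim = false  [h.acc == false]
33. n17.idx = true  [h.acc == true]
34. n17.acc = 26  [26]
35. n20.tag = 22  [terminal]
36. n19.lim = true  [c.tag > 21]
37. n19.idx = false  [c.tag > 22]
38. n19.acc = 15  [c.tag - 7]
39. n16.env = true  [B.cnt > 17]
40. n21.live = 0  [terminal]
41. n4.cnt = false  [C.depth == true]
42. n0.lim = true  [C.cnt == false]
43. n0.idx = true  [C.cnt == false]
44. n0.acc = 30  [30]

true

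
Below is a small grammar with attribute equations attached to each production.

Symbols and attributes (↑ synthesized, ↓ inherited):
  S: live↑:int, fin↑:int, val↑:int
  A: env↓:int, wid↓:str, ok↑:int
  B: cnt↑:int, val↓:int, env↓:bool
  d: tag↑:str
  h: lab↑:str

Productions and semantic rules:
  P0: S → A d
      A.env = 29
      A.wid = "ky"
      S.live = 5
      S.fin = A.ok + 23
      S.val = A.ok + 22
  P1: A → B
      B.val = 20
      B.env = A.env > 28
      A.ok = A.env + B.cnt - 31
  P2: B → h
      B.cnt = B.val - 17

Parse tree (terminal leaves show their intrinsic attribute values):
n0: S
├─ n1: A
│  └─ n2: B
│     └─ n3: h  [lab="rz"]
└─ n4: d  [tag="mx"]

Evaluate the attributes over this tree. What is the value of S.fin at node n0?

24

1. n1.env = 29  [29]
2. n1.wid = "ky"  ["ky"]
3. n2.val = 20  [20]
4. n2.env = true  [A.env > 28]
5. n3.lab = "rz"  [terminal]
6. n2.cnt = 3  [B.val - 17]
7. n1.ok = 1  [A.env + B.cnt - 31]
8. n4.tag = "mx"  [terminal]
9. n0.live = 5  [5]
10. n0.fin = 24  [A.ok + 23]
11. n0.val = 23  [A.ok + 22]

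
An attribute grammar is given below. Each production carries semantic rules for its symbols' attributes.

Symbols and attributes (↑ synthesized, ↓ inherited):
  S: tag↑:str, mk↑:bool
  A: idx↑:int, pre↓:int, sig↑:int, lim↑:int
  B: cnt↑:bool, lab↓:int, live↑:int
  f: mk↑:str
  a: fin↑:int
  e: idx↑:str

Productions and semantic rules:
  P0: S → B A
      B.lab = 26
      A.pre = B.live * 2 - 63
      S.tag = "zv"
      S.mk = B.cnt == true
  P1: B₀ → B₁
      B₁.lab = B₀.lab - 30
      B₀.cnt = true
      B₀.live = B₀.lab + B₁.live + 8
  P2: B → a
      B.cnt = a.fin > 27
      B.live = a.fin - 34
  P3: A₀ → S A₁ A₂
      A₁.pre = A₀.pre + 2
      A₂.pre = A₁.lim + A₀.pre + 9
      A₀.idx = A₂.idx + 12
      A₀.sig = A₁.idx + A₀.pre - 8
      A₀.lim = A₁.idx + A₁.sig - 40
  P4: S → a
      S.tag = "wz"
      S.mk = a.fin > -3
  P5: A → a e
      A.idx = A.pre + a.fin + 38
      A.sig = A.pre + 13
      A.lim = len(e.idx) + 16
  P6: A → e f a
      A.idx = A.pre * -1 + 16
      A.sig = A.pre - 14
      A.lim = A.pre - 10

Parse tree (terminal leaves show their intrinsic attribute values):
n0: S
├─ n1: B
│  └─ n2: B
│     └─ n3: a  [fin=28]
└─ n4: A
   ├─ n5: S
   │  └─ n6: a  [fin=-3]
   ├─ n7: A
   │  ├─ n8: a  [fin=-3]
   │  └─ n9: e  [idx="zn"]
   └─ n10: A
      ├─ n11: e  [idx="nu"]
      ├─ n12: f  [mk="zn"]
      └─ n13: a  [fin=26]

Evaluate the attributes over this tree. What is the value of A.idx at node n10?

-4

1. n1.lab = 26  [26]
2. n2.lab = -4  [B₀.lab - 30]
3. n3.fin = 28  [terminal]
4. n2.cnt = true  [a.fin > 27]
5. n2.live = -6  [a.fin - 34]
6. n1.cnt = true  [true]
7. n1.live = 28  [B₀.lab + B₁.live + 8]
8. n4.pre = -7  [B.live * 2 - 63]
9. n6.fin = -3  [terminal]
10. n5.tag = "wz"  ["wz"]
11. n5.mk = false  [a.fin > -3]
12. n7.pre = -5  [A₀.pre + 2]
13. n8.fin = -3  [terminal]
14. n9.idx = "zn"  [terminal]
15. n7.idx = 30  [A.pre + a.fin + 38]
16. n7.sig = 8  [A.pre + 13]
17. n7.lim = 18  [len(e.idx) + 16]
18. n10.pre = 20  [A₁.lim + A₀.pre + 9]
19. n11.idx = "nu"  [terminal]
20. n12.mk = "zn"  [terminal]
21. n13.fin = 26  [terminal]
22. n10.idx = -4  [A.pre * -1 + 16]
23. n10.sig = 6  [A.pre - 14]
24. n10.lim = 10  [A.pre - 10]
25. n4.idx = 8  [A₂.idx + 12]
26. n4.sig = 15  [A₁.idx + A₀.pre - 8]
27. n4.lim = -2  [A₁.idx + A₁.sig - 40]
28. n0.tag = "zv"  ["zv"]
29. n0.mk = true  [B.cnt == true]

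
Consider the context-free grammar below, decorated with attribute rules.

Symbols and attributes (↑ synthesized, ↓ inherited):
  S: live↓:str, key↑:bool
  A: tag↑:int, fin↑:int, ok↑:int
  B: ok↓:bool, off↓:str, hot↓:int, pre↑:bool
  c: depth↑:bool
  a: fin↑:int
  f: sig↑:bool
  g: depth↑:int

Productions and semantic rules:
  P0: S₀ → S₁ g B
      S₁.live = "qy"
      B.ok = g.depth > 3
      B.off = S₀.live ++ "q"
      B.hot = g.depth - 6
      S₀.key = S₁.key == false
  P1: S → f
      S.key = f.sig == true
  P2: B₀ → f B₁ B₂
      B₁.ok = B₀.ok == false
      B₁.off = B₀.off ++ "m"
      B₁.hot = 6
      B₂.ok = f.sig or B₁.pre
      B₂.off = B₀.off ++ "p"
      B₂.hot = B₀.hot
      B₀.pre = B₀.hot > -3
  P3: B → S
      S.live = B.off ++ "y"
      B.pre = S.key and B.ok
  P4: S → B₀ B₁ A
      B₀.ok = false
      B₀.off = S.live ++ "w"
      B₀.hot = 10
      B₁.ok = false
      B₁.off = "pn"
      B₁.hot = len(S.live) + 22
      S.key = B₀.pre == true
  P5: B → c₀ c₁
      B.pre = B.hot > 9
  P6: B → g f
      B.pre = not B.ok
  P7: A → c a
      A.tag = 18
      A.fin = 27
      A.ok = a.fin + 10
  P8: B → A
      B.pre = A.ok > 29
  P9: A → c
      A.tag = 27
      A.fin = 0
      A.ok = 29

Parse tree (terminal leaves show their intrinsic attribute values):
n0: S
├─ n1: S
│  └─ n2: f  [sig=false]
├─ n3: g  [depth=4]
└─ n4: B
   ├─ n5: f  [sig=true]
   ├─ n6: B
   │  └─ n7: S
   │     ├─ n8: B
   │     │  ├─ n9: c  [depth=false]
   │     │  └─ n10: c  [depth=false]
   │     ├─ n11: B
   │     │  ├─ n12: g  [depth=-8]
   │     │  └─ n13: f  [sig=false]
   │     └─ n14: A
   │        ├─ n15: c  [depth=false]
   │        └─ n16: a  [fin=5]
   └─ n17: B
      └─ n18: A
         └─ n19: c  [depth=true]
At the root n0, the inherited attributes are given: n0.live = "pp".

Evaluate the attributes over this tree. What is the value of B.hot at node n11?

27

1. n0.live = "pp"  [given at root]
2. n1.live = "qy"  ["qy"]
3. n2.sig = false  [terminal]
4. n1.key = false  [f.sig == true]
5. n3.depth = 4  [terminal]
6. n4.ok = true  [g.depth > 3]
7. n4.off = "ppq"  [S₀.live ++ "q"]
8. n4.hot = -2  [g.depth - 6]
9. n5.sig = true  [terminal]
10. n6.ok = false  [B₀.ok == false]
11. n6.off = "ppqm"  [B₀.off ++ "m"]
12. n6.hot = 6  [6]
13. n7.live = "ppqmy"  [B.off ++ "y"]
14. n8.ok = false  [false]
15. n8.off = "ppqmyw"  [S.live ++ "w"]
16. n8.hot = 10  [10]
17. n9.depth = false  [terminal]
18. n10.depth = false  [terminal]
19. n8.pre = true  [B.hot > 9]
20. n11.ok = false  [false]
21. n11.off = "pn"  ["pn"]
22. n11.hot = 27  [len(S.live) + 22]
23. n12.depth = -8  [terminal]
24. n13.sig = false  [terminal]
25. n11.pre = true  [not B.ok]
26. n15.depth = false  [terminal]
27. n16.fin = 5  [terminal]
28. n14.tag = 18  [18]
29. n14.fin = 27  [27]
30. n14.ok = 15  [a.fin + 10]
31. n7.key = true  [B₀.pre == true]
32. n6.pre = false  [S.key and B.ok]
33. n17.ok = true  [f.sig or B₁.pre]
34. n17.off = "ppqp"  [B₀.off ++ "p"]
35. n17.hot = -2  [B₀.hot]
36. n19.depth = true  [terminal]
37. n18.tag = 27  [27]
38. n18.fin = 0  [0]
39. n18.ok = 29  [29]
40. n17.pre = false  [A.ok > 29]
41. n4.pre = true  [B₀.hot > -3]
42. n0.key = true  [S₁.key == false]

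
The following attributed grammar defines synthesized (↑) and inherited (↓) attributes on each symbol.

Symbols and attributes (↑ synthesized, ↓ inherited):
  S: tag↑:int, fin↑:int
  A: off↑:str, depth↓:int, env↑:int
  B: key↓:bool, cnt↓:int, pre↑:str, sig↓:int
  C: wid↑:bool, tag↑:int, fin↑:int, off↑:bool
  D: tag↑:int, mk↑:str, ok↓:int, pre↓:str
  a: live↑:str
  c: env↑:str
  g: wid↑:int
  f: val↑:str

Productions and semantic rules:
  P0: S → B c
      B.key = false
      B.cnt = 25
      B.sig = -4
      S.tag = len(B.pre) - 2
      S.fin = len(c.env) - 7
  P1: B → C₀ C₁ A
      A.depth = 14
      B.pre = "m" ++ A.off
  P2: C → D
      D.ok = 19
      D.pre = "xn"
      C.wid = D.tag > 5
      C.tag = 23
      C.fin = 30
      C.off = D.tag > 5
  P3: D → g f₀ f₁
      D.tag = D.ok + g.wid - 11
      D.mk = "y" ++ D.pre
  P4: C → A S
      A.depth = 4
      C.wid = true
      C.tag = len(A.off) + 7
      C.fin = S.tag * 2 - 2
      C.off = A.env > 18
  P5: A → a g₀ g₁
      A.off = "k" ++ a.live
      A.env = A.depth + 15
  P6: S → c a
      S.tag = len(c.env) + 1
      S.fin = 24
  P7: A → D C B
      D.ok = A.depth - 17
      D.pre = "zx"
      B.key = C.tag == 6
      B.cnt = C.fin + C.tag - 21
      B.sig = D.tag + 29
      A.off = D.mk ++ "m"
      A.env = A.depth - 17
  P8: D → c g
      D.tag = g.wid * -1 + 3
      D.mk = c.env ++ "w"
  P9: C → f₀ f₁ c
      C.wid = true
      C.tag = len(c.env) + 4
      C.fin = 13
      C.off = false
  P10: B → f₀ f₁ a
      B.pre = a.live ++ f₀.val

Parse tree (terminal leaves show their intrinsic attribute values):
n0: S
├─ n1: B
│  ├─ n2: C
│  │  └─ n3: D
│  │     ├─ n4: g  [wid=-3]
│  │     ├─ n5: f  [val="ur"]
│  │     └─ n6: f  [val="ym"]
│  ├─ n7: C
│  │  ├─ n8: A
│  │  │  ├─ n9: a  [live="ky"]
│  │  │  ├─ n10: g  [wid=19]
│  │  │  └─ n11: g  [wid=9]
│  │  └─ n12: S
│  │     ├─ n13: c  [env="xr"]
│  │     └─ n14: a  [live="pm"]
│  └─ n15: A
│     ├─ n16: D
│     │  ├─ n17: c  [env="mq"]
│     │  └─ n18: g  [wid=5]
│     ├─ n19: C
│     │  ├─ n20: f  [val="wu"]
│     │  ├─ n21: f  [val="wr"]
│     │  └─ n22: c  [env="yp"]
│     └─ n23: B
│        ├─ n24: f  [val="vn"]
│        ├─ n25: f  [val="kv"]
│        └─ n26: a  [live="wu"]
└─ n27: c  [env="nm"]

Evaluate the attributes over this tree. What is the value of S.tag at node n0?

1. n1.key = false  [false]
2. n1.cnt = 25  [25]
3. n1.sig = -4  [-4]
4. n3.ok = 19  [19]
5. n3.pre = "xn"  ["xn"]
6. n4.wid = -3  [terminal]
7. n5.val = "ur"  [terminal]
8. n6.val = "ym"  [terminal]
9. n3.tag = 5  [D.ok + g.wid - 11]
10. n3.mk = "yxn"  ["y" ++ D.pre]
11. n2.wid = false  [D.tag > 5]
12. n2.tag = 23  [23]
13. n2.fin = 30  [30]
14. n2.off = false  [D.tag > 5]
15. n8.depth = 4  [4]
16. n9.live = "ky"  [terminal]
17. n10.wid = 19  [terminal]
18. n11.wid = 9  [terminal]
19. n8.off = "kky"  ["k" ++ a.live]
20. n8.env = 19  [A.depth + 15]
21. n13.env = "xr"  [terminal]
22. n14.live = "pm"  [terminal]
23. n12.tag = 3  [len(c.env) + 1]
24. n12.fin = 24  [24]
25. n7.wid = true  [true]
26. n7.tag = 10  [len(A.off) + 7]
27. n7.fin = 4  [S.tag * 2 - 2]
28. n7.off = true  [A.env > 18]
29. n15.depth = 14  [14]
30. n16.ok = -3  [A.depth - 17]
31. n16.pre = "zx"  ["zx"]
32. n17.env = "mq"  [terminal]
33. n18.wid = 5  [terminal]
34. n16.tag = -2  [g.wid * -1 + 3]
35. n16.mk = "mqw"  [c.env ++ "w"]
36. n20.val = "wu"  [terminal]
37. n21.val = "wr"  [terminal]
38. n22.env = "yp"  [terminal]
39. n19.wid = true  [true]
40. n19.tag = 6  [len(c.env) + 4]
41. n19.fin = 13  [13]
42. n19.off = false  [false]
43. n23.key = true  [C.tag == 6]
44. n23.cnt = -2  [C.fin + C.tag - 21]
45. n23.sig = 27  [D.tag + 29]
46. n24.val = "vn"  [terminal]
47. n25.val = "kv"  [terminal]
48. n26.live = "wu"  [terminal]
49. n23.pre = "wuvn"  [a.live ++ f₀.val]
50. n15.off = "mqwm"  [D.mk ++ "m"]
51. n15.env = -3  [A.depth - 17]
52. n1.pre = "mmqwm"  ["m" ++ A.off]
53. n27.env = "nm"  [terminal]
54. n0.tag = 3  [len(B.pre) - 2]
55. n0.fin = -5  [len(c.env) - 7]

3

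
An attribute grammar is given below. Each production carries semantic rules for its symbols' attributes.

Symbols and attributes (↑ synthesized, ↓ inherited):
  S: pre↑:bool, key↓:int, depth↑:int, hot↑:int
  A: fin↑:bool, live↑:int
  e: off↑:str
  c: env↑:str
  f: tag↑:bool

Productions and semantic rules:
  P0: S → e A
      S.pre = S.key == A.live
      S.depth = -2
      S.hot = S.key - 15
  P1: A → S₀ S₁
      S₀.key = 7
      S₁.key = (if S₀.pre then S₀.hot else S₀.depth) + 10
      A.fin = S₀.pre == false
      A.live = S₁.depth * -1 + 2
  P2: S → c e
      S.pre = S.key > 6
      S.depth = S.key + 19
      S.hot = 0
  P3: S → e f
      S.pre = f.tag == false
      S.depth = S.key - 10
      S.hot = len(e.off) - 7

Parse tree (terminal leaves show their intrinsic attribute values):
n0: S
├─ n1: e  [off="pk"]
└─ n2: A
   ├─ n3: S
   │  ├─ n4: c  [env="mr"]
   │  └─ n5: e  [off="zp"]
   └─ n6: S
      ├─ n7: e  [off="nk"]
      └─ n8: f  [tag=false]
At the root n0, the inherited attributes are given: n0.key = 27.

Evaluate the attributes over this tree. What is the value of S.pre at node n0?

1. n0.key = 27  [given at root]
2. n1.off = "pk"  [terminal]
3. n3.key = 7  [7]
4. n4.env = "mr"  [terminal]
5. n5.off = "zp"  [terminal]
6. n3.pre = true  [S.key > 6]
7. n3.depth = 26  [S.key + 19]
8. n3.hot = 0  [0]
9. n6.key = 10  [(if S₀.pre then S₀.hot else S₀.depth) + 10]
10. n7.off = "nk"  [terminal]
11. n8.tag = false  [terminal]
12. n6.pre = true  [f.tag == false]
13. n6.depth = 0  [S.key - 10]
14. n6.hot = -5  [len(e.off) - 7]
15. n2.fin = false  [S₀.pre == false]
16. n2.live = 2  [S₁.depth * -1 + 2]
17. n0.pre = false  [S.key == A.live]
18. n0.depth = -2  [-2]
19. n0.hot = 12  [S.key - 15]

false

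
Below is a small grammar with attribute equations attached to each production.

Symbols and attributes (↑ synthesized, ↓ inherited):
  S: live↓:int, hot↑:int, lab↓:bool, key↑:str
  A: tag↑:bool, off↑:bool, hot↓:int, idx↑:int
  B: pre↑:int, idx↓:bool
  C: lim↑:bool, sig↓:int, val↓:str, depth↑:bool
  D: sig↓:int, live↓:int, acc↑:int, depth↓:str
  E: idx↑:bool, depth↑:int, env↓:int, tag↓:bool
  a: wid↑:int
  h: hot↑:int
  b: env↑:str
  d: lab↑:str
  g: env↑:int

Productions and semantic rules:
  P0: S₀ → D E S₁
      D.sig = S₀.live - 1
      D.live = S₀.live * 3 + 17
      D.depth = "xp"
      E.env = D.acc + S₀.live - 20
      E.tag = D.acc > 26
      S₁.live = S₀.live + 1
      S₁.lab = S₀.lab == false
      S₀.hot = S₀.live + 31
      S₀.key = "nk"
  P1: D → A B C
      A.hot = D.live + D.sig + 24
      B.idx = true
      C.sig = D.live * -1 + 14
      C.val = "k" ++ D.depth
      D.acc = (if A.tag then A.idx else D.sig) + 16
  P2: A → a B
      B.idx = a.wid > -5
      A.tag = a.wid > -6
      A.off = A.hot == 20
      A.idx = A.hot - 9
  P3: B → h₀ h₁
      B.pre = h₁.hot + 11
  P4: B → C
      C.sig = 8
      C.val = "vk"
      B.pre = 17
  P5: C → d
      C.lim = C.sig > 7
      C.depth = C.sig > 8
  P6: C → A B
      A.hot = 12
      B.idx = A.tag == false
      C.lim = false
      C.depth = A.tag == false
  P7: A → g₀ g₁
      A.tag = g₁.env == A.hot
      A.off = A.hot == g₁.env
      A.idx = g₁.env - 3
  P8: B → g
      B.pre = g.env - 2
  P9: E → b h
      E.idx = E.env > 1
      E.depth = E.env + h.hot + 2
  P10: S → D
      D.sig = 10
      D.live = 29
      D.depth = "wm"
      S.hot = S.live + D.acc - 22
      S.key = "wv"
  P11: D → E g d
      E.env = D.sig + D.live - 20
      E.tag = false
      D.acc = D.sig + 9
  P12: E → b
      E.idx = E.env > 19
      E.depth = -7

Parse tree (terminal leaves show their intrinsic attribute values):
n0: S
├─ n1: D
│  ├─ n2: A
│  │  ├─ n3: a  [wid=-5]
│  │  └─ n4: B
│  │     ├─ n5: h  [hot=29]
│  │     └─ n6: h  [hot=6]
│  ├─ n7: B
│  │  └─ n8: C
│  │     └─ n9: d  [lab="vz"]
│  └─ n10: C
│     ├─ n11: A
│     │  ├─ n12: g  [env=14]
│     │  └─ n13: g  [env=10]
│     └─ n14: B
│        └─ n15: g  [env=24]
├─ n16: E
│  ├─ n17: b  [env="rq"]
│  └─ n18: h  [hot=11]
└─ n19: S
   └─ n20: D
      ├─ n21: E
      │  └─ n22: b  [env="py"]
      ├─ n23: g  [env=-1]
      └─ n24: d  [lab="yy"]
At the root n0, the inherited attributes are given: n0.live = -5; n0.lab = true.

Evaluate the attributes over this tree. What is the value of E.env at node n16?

1. n0.live = -5  [given at root]
2. n0.lab = true  [given at root]
3. n1.sig = -6  [S₀.live - 1]
4. n1.live = 2  [S₀.live * 3 + 17]
5. n1.depth = "xp"  ["xp"]
6. n2.hot = 20  [D.live + D.sig + 24]
7. n3.wid = -5  [terminal]
8. n4.idx = false  [a.wid > -5]
9. n5.hot = 29  [terminal]
10. n6.hot = 6  [terminal]
11. n4.pre = 17  [h₁.hot + 11]
12. n2.tag = true  [a.wid > -6]
13. n2.off = true  [A.hot == 20]
14. n2.idx = 11  [A.hot - 9]
15. n7.idx = true  [true]
16. n8.sig = 8  [8]
17. n8.val = "vk"  ["vk"]
18. n9.lab = "vz"  [terminal]
19. n8.lim = true  [C.sig > 7]
20. n8.depth = false  [C.sig > 8]
21. n7.pre = 17  [17]
22. n10.sig = 12  [D.live * -1 + 14]
23. n10.val = "kxp"  ["k" ++ D.depth]
24. n11.hot = 12  [12]
25. n12.env = 14  [terminal]
26. n13.env = 10  [terminal]
27. n11.tag = false  [g₁.env == A.hot]
28. n11.off = false  [A.hot == g₁.env]
29. n11.idx = 7  [g₁.env - 3]
30. n14.idx = true  [A.tag == false]
31. n15.env = 24  [terminal]
32. n14.pre = 22  [g.env - 2]
33. n10.lim = false  [false]
34. n10.depth = true  [A.tag == false]
35. n1.acc = 27  [(if A.tag then A.idx else D.sig) + 16]
36. n16.env = 2  [D.acc + S₀.live - 20]
37. n16.tag = true  [D.acc > 26]
38. n17.env = "rq"  [terminal]
39. n18.hot = 11  [terminal]
40. n16.idx = true  [E.env > 1]
41. n16.depth = 15  [E.env + h.hot + 2]
42. n19.live = -4  [S₀.live + 1]
43. n19.lab = false  [S₀.lab == false]
44. n20.sig = 10  [10]
45. n20.live = 29  [29]
46. n20.depth = "wm"  ["wm"]
47. n21.env = 19  [D.sig + D.live - 20]
48. n21.tag = false  [false]
49. n22.env = "py"  [terminal]
50. n21.idx = false  [E.env > 19]
51. n21.depth = -7  [-7]
52. n23.env = -1  [terminal]
53. n24.lab = "yy"  [terminal]
54. n20.acc = 19  [D.sig + 9]
55. n19.hot = -7  [S.live + D.acc - 22]
56. n19.key = "wv"  ["wv"]
57. n0.hot = 26  [S₀.live + 31]
58. n0.key = "nk"  ["nk"]

2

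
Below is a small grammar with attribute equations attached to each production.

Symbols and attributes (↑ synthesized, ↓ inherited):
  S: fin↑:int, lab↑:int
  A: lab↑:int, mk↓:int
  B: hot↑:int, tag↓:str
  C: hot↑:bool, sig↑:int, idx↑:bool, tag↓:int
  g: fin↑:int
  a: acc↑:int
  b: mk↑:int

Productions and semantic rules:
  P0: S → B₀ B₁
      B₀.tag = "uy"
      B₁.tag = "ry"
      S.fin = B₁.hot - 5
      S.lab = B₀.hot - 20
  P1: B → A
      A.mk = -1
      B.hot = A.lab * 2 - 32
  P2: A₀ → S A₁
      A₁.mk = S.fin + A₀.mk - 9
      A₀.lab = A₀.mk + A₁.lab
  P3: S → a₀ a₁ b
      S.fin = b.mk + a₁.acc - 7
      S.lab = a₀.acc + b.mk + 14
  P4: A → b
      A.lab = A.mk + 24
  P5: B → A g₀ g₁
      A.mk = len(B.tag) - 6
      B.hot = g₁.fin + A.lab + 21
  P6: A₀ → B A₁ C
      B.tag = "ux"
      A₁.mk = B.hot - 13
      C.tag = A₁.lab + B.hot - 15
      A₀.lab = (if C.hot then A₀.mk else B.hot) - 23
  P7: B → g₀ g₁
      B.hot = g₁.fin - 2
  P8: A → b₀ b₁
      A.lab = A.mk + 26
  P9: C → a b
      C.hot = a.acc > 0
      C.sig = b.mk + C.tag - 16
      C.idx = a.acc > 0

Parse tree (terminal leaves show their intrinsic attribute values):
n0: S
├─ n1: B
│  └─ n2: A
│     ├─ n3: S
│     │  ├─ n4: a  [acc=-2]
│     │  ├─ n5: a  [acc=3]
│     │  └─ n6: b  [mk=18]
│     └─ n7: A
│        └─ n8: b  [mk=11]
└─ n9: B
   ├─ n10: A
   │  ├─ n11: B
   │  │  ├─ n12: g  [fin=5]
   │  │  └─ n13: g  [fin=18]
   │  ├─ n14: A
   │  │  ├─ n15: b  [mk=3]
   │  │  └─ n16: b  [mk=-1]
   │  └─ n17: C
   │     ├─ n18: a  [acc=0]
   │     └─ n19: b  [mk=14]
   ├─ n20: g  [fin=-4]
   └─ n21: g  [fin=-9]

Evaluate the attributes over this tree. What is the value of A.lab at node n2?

1. n1.tag = "uy"  ["uy"]
2. n2.mk = -1  [-1]
3. n4.acc = -2  [terminal]
4. n5.acc = 3  [terminal]
5. n6.mk = 18  [terminal]
6. n3.fin = 14  [b.mk + a₁.acc - 7]
7. n3.lab = 30  [a₀.acc + b.mk + 14]
8. n7.mk = 4  [S.fin + A₀.mk - 9]
9. n8.mk = 11  [terminal]
10. n7.lab = 28  [A.mk + 24]
11. n2.lab = 27  [A₀.mk + A₁.lab]
12. n1.hot = 22  [A.lab * 2 - 32]
13. n9.tag = "ry"  ["ry"]
14. n10.mk = -4  [len(B.tag) - 6]
15. n11.tag = "ux"  ["ux"]
16. n12.fin = 5  [terminal]
17. n13.fin = 18  [terminal]
18. n11.hot = 16  [g₁.fin - 2]
19. n14.mk = 3  [B.hot - 13]
20. n15.mk = 3  [terminal]
21. n16.mk = -1  [terminal]
22. n14.lab = 29  [A.mk + 26]
23. n17.tag = 30  [A₁.lab + B.hot - 15]
24. n18.acc = 0  [terminal]
25. n19.mk = 14  [terminal]
26. n17.hot = false  [a.acc > 0]
27. n17.sig = 28  [b.mk + C.tag - 16]
28. n17.idx = false  [a.acc > 0]
29. n10.lab = -7  [(if C.hot then A₀.mk else B.hot) - 23]
30. n20.fin = -4  [terminal]
31. n21.fin = -9  [terminal]
32. n9.hot = 5  [g₁.fin + A.lab + 21]
33. n0.fin = 0  [B₁.hot - 5]
34. n0.lab = 2  [B₀.hot - 20]

27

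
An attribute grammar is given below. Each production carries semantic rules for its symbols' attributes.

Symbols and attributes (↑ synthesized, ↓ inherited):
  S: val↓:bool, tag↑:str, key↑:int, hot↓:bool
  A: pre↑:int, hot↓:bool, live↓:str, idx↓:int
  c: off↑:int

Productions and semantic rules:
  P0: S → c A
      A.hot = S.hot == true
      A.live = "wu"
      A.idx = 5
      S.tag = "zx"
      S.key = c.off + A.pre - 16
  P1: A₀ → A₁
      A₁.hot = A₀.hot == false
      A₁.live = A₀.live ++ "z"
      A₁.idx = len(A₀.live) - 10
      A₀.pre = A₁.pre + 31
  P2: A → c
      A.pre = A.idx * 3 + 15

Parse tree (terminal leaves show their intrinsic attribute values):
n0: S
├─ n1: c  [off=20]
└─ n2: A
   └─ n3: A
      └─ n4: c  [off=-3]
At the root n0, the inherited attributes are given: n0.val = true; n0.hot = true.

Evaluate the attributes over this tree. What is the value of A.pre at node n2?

22

1. n0.val = true  [given at root]
2. n0.hot = true  [given at root]
3. n1.off = 20  [terminal]
4. n2.hot = true  [S.hot == true]
5. n2.live = "wu"  ["wu"]
6. n2.idx = 5  [5]
7. n3.hot = false  [A₀.hot == false]
8. n3.live = "wuz"  [A₀.live ++ "z"]
9. n3.idx = -8  [len(A₀.live) - 10]
10. n4.off = -3  [terminal]
11. n3.pre = -9  [A.idx * 3 + 15]
12. n2.pre = 22  [A₁.pre + 31]
13. n0.tag = "zx"  ["zx"]
14. n0.key = 26  [c.off + A.pre - 16]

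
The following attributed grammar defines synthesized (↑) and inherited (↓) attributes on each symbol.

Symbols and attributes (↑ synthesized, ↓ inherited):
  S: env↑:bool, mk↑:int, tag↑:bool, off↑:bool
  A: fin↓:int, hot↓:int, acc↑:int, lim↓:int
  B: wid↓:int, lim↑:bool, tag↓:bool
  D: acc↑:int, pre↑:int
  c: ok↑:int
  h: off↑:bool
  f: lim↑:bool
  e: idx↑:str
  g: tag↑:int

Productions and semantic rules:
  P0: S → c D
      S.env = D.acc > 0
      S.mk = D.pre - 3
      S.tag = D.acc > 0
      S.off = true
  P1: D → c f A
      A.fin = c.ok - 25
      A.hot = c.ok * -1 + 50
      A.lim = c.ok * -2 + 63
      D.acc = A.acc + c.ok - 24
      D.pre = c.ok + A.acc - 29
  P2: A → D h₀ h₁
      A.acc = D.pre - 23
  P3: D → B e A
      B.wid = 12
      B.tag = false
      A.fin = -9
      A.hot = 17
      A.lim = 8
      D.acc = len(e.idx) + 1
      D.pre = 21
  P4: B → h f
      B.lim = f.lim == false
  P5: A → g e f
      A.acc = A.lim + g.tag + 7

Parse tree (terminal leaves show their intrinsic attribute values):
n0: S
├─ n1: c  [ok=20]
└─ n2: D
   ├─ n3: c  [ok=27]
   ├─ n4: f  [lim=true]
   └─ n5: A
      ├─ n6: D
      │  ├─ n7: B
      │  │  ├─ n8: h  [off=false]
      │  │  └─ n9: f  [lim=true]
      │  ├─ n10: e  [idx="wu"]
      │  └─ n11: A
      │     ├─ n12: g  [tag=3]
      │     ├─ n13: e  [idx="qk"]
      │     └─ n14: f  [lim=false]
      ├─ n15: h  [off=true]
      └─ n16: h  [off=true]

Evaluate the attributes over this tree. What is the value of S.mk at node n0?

1. n1.ok = 20  [terminal]
2. n3.ok = 27  [terminal]
3. n4.lim = true  [terminal]
4. n5.fin = 2  [c.ok - 25]
5. n5.hot = 23  [c.ok * -1 + 50]
6. n5.lim = 9  [c.ok * -2 + 63]
7. n7.wid = 12  [12]
8. n7.tag = false  [false]
9. n8.off = false  [terminal]
10. n9.lim = true  [terminal]
11. n7.lim = false  [f.lim == false]
12. n10.idx = "wu"  [terminal]
13. n11.fin = -9  [-9]
14. n11.hot = 17  [17]
15. n11.lim = 8  [8]
16. n12.tag = 3  [terminal]
17. n13.idx = "qk"  [terminal]
18. n14.lim = false  [terminal]
19. n11.acc = 18  [A.lim + g.tag + 7]
20. n6.acc = 3  [len(e.idx) + 1]
21. n6.pre = 21  [21]
22. n15.off = true  [terminal]
23. n16.off = true  [terminal]
24. n5.acc = -2  [D.pre - 23]
25. n2.acc = 1  [A.acc + c.ok - 24]
26. n2.pre = -4  [c.ok + A.acc - 29]
27. n0.env = true  [D.acc > 0]
28. n0.mk = -7  [D.pre - 3]
29. n0.tag = true  [D.acc > 0]
30. n0.off = true  [true]

-7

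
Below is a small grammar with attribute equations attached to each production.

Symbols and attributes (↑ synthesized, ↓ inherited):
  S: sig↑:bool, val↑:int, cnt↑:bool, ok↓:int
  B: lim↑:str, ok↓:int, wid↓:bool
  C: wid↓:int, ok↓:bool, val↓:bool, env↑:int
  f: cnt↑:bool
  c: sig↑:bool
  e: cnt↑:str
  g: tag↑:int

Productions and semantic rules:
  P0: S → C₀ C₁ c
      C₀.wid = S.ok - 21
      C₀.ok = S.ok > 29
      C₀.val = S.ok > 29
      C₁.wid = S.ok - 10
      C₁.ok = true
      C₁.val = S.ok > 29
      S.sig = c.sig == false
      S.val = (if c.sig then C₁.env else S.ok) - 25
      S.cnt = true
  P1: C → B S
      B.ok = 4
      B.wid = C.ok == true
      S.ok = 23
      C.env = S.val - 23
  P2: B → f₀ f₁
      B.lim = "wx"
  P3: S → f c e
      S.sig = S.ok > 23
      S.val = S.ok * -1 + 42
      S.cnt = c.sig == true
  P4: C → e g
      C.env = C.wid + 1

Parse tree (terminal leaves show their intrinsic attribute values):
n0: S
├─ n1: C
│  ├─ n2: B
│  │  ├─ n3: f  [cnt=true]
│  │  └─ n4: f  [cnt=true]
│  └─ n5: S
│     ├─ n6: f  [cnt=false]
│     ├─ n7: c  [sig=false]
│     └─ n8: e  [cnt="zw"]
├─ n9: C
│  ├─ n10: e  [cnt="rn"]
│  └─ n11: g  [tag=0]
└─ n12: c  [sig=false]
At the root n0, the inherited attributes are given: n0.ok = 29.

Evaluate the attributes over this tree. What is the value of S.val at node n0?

1. n0.ok = 29  [given at root]
2. n1.wid = 8  [S.ok - 21]
3. n1.ok = false  [S.ok > 29]
4. n1.val = false  [S.ok > 29]
5. n2.ok = 4  [4]
6. n2.wid = false  [C.ok == true]
7. n3.cnt = true  [terminal]
8. n4.cnt = true  [terminal]
9. n2.lim = "wx"  ["wx"]
10. n5.ok = 23  [23]
11. n6.cnt = false  [terminal]
12. n7.sig = false  [terminal]
13. n8.cnt = "zw"  [terminal]
14. n5.sig = false  [S.ok > 23]
15. n5.val = 19  [S.ok * -1 + 42]
16. n5.cnt = false  [c.sig == true]
17. n1.env = -4  [S.val - 23]
18. n9.wid = 19  [S.ok - 10]
19. n9.ok = true  [true]
20. n9.val = false  [S.ok > 29]
21. n10.cnt = "rn"  [terminal]
22. n11.tag = 0  [terminal]
23. n9.env = 20  [C.wid + 1]
24. n12.sig = false  [terminal]
25. n0.sig = true  [c.sig == false]
26. n0.val = 4  [(if c.sig then C₁.env else S.ok) - 25]
27. n0.cnt = true  [true]

4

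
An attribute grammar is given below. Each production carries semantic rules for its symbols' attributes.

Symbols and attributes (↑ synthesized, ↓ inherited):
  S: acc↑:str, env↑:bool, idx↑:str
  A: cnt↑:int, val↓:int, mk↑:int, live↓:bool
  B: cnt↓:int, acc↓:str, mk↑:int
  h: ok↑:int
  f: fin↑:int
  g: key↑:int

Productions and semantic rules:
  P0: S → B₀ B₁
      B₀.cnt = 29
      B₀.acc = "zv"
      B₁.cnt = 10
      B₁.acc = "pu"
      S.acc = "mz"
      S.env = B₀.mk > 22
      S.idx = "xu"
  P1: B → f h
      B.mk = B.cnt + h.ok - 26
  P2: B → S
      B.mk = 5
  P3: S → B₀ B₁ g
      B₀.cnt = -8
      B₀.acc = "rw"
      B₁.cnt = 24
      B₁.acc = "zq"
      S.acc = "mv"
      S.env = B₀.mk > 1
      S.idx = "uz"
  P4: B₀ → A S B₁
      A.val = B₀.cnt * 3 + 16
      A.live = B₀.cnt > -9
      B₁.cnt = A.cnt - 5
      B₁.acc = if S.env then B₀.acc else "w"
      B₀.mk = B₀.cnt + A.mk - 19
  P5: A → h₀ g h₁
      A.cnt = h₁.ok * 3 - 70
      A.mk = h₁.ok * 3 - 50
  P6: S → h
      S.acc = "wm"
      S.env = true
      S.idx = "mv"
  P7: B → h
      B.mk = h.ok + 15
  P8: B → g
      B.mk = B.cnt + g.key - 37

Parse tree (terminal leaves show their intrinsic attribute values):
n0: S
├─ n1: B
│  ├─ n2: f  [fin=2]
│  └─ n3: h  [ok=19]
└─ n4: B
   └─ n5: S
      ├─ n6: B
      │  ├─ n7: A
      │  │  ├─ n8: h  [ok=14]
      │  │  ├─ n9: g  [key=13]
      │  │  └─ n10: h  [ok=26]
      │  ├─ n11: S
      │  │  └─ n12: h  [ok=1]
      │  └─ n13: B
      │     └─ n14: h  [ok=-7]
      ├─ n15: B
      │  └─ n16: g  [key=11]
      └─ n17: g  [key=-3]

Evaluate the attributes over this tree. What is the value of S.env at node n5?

false

1. n1.cnt = 29  [29]
2. n1.acc = "zv"  ["zv"]
3. n2.fin = 2  [terminal]
4. n3.ok = 19  [terminal]
5. n1.mk = 22  [B.cnt + h.ok - 26]
6. n4.cnt = 10  [10]
7. n4.acc = "pu"  ["pu"]
8. n6.cnt = -8  [-8]
9. n6.acc = "rw"  ["rw"]
10. n7.val = -8  [B₀.cnt * 3 + 16]
11. n7.live = true  [B₀.cnt > -9]
12. n8.ok = 14  [terminal]
13. n9.key = 13  [terminal]
14. n10.ok = 26  [terminal]
15. n7.cnt = 8  [h₁.ok * 3 - 70]
16. n7.mk = 28  [h₁.ok * 3 - 50]
17. n12.ok = 1  [terminal]
18. n11.acc = "wm"  ["wm"]
19. n11.env = true  [true]
20. n11.idx = "mv"  ["mv"]
21. n13.cnt = 3  [A.cnt - 5]
22. n13.acc = "rw"  [if S.env then B₀.acc else "w"]
23. n14.ok = -7  [terminal]
24. n13.mk = 8  [h.ok + 15]
25. n6.mk = 1  [B₀.cnt + A.mk - 19]
26. n15.cnt = 24  [24]
27. n15.acc = "zq"  ["zq"]
28. n16.key = 11  [terminal]
29. n15.mk = -2  [B.cnt + g.key - 37]
30. n17.key = -3  [terminal]
31. n5.acc = "mv"  ["mv"]
32. n5.env = false  [B₀.mk > 1]
33. n5.idx = "uz"  ["uz"]
34. n4.mk = 5  [5]
35. n0.acc = "mz"  ["mz"]
36. n0.env = false  [B₀.mk > 22]
37. n0.idx = "xu"  ["xu"]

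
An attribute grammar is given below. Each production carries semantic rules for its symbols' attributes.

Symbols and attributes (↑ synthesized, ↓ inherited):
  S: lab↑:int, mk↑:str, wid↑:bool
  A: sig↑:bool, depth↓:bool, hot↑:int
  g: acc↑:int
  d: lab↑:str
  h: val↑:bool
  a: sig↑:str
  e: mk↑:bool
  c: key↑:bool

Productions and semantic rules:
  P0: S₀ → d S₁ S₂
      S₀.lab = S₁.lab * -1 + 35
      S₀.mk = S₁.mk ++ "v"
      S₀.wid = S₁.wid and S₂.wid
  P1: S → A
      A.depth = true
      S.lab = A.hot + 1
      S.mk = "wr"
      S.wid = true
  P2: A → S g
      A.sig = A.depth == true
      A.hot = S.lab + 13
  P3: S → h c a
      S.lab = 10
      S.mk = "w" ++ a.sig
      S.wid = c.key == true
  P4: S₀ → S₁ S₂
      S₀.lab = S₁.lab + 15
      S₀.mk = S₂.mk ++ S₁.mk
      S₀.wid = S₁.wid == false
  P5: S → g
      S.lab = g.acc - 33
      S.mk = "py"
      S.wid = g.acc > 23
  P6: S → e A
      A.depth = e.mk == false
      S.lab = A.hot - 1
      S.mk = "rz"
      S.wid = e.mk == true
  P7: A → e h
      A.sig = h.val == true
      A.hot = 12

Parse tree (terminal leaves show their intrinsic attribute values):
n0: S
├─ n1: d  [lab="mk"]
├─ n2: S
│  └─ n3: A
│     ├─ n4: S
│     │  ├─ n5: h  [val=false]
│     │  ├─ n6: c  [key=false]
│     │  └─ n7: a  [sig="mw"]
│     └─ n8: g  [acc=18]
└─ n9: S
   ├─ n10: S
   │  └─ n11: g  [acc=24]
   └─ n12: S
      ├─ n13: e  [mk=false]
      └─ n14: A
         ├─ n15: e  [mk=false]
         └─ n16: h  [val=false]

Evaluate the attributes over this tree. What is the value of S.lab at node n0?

11

1. n1.lab = "mk"  [terminal]
2. n3.depth = true  [true]
3. n5.val = false  [terminal]
4. n6.key = false  [terminal]
5. n7.sig = "mw"  [terminal]
6. n4.lab = 10  [10]
7. n4.mk = "wmw"  ["w" ++ a.sig]
8. n4.wid = false  [c.key == true]
9. n8.acc = 18  [terminal]
10. n3.sig = true  [A.depth == true]
11. n3.hot = 23  [S.lab + 13]
12. n2.lab = 24  [A.hot + 1]
13. n2.mk = "wr"  ["wr"]
14. n2.wid = true  [true]
15. n11.acc = 24  [terminal]
16. n10.lab = -9  [g.acc - 33]
17. n10.mk = "py"  ["py"]
18. n10.wid = true  [g.acc > 23]
19. n13.mk = false  [terminal]
20. n14.depth = true  [e.mk == false]
21. n15.mk = false  [terminal]
22. n16.val = false  [terminal]
23. n14.sig = false  [h.val == true]
24. n14.hot = 12  [12]
25. n12.lab = 11  [A.hot - 1]
26. n12.mk = "rz"  ["rz"]
27. n12.wid = false  [e.mk == true]
28. n9.lab = 6  [S₁.lab + 15]
29. n9.mk = "rzpy"  [S₂.mk ++ S₁.mk]
30. n9.wid = false  [S₁.wid == false]
31. n0.lab = 11  [S₁.lab * -1 + 35]
32. n0.mk = "wrv"  [S₁.mk ++ "v"]
33. n0.wid = false  [S₁.wid and S₂.wid]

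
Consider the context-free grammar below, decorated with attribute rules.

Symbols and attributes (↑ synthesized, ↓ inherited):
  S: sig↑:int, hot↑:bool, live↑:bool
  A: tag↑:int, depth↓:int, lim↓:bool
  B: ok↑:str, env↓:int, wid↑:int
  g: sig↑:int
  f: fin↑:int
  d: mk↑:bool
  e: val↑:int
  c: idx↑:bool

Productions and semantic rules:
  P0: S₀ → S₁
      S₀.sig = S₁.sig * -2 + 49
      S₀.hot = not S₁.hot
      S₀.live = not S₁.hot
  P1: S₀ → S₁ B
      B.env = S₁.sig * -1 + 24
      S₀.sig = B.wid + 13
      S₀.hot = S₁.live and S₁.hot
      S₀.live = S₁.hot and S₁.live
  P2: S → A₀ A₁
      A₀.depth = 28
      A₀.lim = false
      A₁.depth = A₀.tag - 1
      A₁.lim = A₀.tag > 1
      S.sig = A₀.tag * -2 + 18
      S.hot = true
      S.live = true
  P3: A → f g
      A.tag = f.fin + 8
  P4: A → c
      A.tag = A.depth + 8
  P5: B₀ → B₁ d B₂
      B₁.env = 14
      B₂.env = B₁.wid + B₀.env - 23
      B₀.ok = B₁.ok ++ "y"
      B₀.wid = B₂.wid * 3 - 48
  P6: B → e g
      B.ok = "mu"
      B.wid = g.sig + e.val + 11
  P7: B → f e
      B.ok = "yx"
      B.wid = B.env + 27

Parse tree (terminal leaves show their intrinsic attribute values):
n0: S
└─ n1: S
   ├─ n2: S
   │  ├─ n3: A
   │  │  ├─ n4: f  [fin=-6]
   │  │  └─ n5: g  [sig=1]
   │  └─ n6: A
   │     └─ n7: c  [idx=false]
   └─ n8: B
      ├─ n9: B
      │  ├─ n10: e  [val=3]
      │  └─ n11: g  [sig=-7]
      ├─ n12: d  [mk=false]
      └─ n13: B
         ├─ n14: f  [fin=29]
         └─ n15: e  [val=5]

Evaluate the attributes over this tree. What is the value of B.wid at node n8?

1. n3.depth = 28  [28]
2. n3.lim = false  [false]
3. n4.fin = -6  [terminal]
4. n5.sig = 1  [terminal]
5. n3.tag = 2  [f.fin + 8]
6. n6.depth = 1  [A₀.tag - 1]
7. n6.lim = true  [A₀.tag > 1]
8. n7.idx = false  [terminal]
9. n6.tag = 9  [A.depth + 8]
10. n2.sig = 14  [A₀.tag * -2 + 18]
11. n2.hot = true  [true]
12. n2.live = true  [true]
13. n8.env = 10  [S₁.sig * -1 + 24]
14. n9.env = 14  [14]
15. n10.val = 3  [terminal]
16. n11.sig = -7  [terminal]
17. n9.ok = "mu"  ["mu"]
18. n9.wid = 7  [g.sig + e.val + 11]
19. n12.mk = false  [terminal]
20. n13.env = -6  [B₁.wid + B₀.env - 23]
21. n14.fin = 29  [terminal]
22. n15.val = 5  [terminal]
23. n13.ok = "yx"  ["yx"]
24. n13.wid = 21  [B.env + 27]
25. n8.ok = "muy"  [B₁.ok ++ "y"]
26. n8.wid = 15  [B₂.wid * 3 - 48]
27. n1.sig = 28  [B.wid + 13]
28. n1.hot = true  [S₁.live and S₁.hot]
29. n1.live = true  [S₁.hot and S₁.live]
30. n0.sig = -7  [S₁.sig * -2 + 49]
31. n0.hot = false  [not S₁.hot]
32. n0.live = false  [not S₁.hot]

15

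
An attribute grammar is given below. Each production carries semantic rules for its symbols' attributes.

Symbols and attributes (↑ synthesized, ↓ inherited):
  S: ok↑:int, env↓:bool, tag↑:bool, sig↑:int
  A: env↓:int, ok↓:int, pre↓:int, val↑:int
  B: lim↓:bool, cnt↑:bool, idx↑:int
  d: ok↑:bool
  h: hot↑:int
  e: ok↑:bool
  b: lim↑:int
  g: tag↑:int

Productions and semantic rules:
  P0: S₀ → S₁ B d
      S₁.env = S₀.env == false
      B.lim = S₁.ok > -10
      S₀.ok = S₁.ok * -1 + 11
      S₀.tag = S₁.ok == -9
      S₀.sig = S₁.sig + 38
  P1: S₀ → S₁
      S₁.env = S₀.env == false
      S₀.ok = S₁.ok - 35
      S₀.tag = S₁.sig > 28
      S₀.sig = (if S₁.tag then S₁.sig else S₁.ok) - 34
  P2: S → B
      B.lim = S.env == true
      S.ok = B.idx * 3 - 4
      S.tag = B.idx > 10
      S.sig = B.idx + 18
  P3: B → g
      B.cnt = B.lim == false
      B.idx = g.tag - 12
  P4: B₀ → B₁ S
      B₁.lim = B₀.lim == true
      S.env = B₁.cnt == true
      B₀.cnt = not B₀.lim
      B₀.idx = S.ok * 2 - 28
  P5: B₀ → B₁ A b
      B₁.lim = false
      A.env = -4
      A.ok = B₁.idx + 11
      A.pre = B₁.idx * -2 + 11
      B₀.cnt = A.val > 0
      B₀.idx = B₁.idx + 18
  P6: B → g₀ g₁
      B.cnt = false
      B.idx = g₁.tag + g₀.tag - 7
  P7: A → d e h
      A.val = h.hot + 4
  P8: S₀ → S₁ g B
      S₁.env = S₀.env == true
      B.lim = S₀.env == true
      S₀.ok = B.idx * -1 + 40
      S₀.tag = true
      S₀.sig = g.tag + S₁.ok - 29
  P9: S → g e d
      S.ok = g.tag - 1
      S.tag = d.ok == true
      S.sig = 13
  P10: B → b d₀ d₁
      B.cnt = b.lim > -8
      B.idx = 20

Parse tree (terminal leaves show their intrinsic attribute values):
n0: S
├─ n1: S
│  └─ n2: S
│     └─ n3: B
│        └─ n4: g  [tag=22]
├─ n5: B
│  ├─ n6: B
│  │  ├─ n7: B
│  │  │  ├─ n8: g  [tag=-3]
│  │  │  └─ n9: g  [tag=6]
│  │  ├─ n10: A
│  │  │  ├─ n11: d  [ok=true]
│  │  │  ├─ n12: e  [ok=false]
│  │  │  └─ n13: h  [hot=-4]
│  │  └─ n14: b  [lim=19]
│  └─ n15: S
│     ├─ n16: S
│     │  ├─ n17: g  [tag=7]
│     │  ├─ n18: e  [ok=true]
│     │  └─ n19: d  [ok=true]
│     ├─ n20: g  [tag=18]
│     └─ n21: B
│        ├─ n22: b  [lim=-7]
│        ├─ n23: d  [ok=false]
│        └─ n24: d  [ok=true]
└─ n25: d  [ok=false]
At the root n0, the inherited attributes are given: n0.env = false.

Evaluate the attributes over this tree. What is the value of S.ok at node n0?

20

1. n0.env = false  [given at root]
2. n1.env = true  [S₀.env == false]
3. n2.env = false  [S₀.env == false]
4. n3.lim = false  [S.env == true]
5. n4.tag = 22  [terminal]
6. n3.cnt = true  [B.lim == false]
7. n3.idx = 10  [g.tag - 12]
8. n2.ok = 26  [B.idx * 3 - 4]
9. n2.tag = false  [B.idx > 10]
10. n2.sig = 28  [B.idx + 18]
11. n1.ok = -9  [S₁.ok - 35]
12. n1.tag = false  [S₁.sig > 28]
13. n1.sig = -8  [(if S₁.tag then S₁.sig else S₁.ok) - 34]
14. n5.lim = true  [S₁.ok > -10]
15. n6.lim = true  [B₀.lim == true]
16. n7.lim = false  [false]
17. n8.tag = -3  [terminal]
18. n9.tag = 6  [terminal]
19. n7.cnt = false  [false]
20. n7.idx = -4  [g₁.tag + g₀.tag - 7]
21. n10.env = -4  [-4]
22. n10.ok = 7  [B₁.idx + 11]
23. n10.pre = 19  [B₁.idx * -2 + 11]
24. n11.ok = true  [terminal]
25. n12.ok = false  [terminal]
26. n13.hot = -4  [terminal]
27. n10.val = 0  [h.hot + 4]
28. n14.lim = 19  [terminal]
29. n6.cnt = false  [A.val > 0]
30. n6.idx = 14  [B₁.idx + 18]
31. n15.env = false  [B₁.cnt == true]
32. n16.env = false  [S₀.env == true]
33. n17.tag = 7  [terminal]
34. n18.ok = true  [terminal]
35. n19.ok = true  [terminal]
36. n16.ok = 6  [g.tag - 1]
37. n16.tag = true  [d.ok == true]
38. n16.sig = 13  [13]
39. n20.tag = 18  [terminal]
40. n21.lim = false  [S₀.env == true]
41. n22.lim = -7  [terminal]
42. n23.ok = false  [terminal]
43. n24.ok = true  [terminal]
44. n21.cnt = true  [b.lim > -8]
45. n21.idx = 20  [20]
46. n15.ok = 20  [B.idx * -1 + 40]
47. n15.tag = true  [true]
48. n15.sig = -5  [g.tag + S₁.ok - 29]
49. n5.cnt = false  [not B₀.lim]
50. n5.idx = 12  [S.ok * 2 - 28]
51. n25.ok = false  [terminal]
52. n0.ok = 20  [S₁.ok * -1 + 11]
53. n0.tag = true  [S₁.ok == -9]
54. n0.sig = 30  [S₁.sig + 38]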